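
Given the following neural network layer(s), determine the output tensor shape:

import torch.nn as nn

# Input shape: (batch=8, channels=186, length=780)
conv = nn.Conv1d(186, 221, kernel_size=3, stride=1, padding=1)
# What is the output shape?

Input shape: (8, 186, 780)
Output shape: (8, 221, 780)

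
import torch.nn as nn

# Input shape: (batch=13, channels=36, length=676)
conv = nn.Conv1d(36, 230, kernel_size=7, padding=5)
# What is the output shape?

Input shape: (13, 36, 676)
Output shape: (13, 230, 680)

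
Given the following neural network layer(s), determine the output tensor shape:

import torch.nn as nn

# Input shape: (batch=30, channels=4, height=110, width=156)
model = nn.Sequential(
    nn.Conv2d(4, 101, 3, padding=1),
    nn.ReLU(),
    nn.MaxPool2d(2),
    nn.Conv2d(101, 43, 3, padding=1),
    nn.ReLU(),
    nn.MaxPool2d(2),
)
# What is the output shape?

Input shape: (30, 4, 110, 156)
  -> after first Conv2d: (30, 101, 110, 156)
  -> after first MaxPool2d: (30, 101, 55, 78)
  -> after second Conv2d: (30, 43, 55, 78)
Output shape: (30, 43, 27, 39)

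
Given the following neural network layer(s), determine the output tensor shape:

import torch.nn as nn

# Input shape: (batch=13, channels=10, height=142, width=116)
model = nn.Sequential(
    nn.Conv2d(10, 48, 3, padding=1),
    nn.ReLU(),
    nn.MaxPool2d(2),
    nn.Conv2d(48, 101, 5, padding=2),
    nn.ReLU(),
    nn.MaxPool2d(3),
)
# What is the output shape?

Input shape: (13, 10, 142, 116)
  -> after first Conv2d: (13, 48, 142, 116)
  -> after first MaxPool2d: (13, 48, 71, 58)
  -> after second Conv2d: (13, 101, 71, 58)
Output shape: (13, 101, 23, 19)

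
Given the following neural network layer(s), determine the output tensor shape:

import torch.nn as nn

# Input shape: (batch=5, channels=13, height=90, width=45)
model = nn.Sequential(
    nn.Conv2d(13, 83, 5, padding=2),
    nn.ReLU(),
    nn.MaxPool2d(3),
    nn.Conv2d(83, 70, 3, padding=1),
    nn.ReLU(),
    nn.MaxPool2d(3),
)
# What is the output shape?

Input shape: (5, 13, 90, 45)
  -> after first Conv2d: (5, 83, 90, 45)
  -> after first MaxPool2d: (5, 83, 30, 15)
  -> after second Conv2d: (5, 70, 30, 15)
Output shape: (5, 70, 10, 5)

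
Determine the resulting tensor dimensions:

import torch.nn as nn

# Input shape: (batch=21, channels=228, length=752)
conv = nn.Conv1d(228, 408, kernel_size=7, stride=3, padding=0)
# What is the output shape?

Input shape: (21, 228, 752)
Output shape: (21, 408, 249)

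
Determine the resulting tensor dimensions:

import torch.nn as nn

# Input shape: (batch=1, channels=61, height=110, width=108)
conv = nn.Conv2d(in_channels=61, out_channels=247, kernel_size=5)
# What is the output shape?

Input shape: (1, 61, 110, 108)
Output shape: (1, 247, 106, 104)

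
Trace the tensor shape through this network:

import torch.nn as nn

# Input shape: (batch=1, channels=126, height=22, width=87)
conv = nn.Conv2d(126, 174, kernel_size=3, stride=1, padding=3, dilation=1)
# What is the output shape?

Input shape: (1, 126, 22, 87)
Output shape: (1, 174, 26, 91)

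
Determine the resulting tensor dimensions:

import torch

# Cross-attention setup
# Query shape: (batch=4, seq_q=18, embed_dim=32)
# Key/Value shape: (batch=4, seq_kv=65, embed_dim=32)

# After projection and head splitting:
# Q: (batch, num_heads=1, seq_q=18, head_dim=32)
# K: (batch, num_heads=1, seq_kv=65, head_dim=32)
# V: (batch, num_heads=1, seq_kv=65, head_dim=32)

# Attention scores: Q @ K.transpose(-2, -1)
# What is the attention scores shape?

Input shape: (4, 18, 32)
Output shape: (4, 1, 18, 65)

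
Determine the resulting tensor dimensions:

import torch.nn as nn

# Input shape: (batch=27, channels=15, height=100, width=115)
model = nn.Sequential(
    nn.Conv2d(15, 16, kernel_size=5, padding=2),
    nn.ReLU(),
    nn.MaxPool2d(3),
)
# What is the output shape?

Input shape: (27, 15, 100, 115)
  -> after Conv2d: (27, 16, 100, 115)
  -> after ReLU: (27, 16, 100, 115)
Output shape: (27, 16, 33, 38)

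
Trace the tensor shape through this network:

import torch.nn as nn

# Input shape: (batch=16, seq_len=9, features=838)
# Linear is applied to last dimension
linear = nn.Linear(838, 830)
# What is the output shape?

Input shape: (16, 9, 838)
Output shape: (16, 9, 830)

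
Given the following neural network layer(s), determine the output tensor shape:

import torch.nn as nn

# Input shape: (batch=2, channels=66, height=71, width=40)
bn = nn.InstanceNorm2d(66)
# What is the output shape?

Input shape: (2, 66, 71, 40)
Output shape: (2, 66, 71, 40)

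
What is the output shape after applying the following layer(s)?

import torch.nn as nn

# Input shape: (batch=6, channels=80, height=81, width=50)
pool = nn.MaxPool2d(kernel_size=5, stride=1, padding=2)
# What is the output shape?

Input shape: (6, 80, 81, 50)
Output shape: (6, 80, 81, 50)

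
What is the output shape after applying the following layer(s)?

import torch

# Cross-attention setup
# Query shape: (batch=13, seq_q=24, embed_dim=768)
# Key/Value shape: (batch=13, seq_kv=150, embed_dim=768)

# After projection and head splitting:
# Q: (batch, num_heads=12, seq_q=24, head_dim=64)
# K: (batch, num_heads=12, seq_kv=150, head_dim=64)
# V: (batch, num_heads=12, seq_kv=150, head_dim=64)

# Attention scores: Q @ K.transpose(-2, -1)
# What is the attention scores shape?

Input shape: (13, 24, 768)
Output shape: (13, 12, 24, 150)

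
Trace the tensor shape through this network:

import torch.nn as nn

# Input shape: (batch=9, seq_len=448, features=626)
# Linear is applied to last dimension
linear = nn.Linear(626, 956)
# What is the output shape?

Input shape: (9, 448, 626)
Output shape: (9, 448, 956)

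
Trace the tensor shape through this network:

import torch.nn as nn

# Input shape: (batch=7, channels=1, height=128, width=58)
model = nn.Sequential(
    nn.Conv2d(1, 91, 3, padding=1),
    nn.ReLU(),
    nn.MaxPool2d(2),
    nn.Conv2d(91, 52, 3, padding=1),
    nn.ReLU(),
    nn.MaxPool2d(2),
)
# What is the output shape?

Input shape: (7, 1, 128, 58)
  -> after first Conv2d: (7, 91, 128, 58)
  -> after first MaxPool2d: (7, 91, 64, 29)
  -> after second Conv2d: (7, 52, 64, 29)
Output shape: (7, 52, 32, 14)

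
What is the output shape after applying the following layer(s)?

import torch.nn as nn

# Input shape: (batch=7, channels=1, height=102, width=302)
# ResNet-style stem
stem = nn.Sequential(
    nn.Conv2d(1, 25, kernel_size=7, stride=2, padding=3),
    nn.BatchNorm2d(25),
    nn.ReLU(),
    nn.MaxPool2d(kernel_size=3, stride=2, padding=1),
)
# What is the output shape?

Input shape: (7, 1, 102, 302)
  -> after Conv2d 7x7 stride=2: (7, 25, 51, 151)
Output shape: (7, 25, 26, 76)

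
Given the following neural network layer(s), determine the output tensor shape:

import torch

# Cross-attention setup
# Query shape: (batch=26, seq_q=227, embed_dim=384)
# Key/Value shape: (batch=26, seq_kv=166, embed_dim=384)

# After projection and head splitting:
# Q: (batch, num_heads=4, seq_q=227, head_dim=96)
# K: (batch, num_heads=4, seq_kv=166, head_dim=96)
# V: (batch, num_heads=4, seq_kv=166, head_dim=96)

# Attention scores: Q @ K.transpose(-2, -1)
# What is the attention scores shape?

Input shape: (26, 227, 384)
Output shape: (26, 4, 227, 166)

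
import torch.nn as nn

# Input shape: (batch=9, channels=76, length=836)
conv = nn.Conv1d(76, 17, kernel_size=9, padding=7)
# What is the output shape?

Input shape: (9, 76, 836)
Output shape: (9, 17, 842)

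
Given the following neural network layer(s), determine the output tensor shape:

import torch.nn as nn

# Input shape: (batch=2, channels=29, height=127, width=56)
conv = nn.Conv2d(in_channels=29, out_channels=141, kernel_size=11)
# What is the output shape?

Input shape: (2, 29, 127, 56)
Output shape: (2, 141, 117, 46)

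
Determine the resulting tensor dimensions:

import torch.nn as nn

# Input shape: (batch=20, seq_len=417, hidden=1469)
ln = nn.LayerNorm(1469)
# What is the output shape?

Input shape: (20, 417, 1469)
Output shape: (20, 417, 1469)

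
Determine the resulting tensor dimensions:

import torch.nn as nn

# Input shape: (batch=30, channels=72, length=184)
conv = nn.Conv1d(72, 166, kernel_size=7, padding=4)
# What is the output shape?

Input shape: (30, 72, 184)
Output shape: (30, 166, 186)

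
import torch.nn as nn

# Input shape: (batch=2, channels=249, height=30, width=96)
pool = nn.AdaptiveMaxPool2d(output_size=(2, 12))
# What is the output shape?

Input shape: (2, 249, 30, 96)
Output shape: (2, 249, 2, 12)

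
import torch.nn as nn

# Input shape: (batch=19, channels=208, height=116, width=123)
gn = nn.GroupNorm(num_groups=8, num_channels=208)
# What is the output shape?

Input shape: (19, 208, 116, 123)
Output shape: (19, 208, 116, 123)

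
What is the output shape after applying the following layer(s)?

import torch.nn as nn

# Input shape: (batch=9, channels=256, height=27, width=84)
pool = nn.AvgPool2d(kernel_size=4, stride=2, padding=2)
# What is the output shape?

Input shape: (9, 256, 27, 84)
Output shape: (9, 256, 14, 43)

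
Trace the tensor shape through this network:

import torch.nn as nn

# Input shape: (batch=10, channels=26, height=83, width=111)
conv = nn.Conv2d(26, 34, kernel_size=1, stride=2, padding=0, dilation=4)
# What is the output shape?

Input shape: (10, 26, 83, 111)
Output shape: (10, 34, 42, 56)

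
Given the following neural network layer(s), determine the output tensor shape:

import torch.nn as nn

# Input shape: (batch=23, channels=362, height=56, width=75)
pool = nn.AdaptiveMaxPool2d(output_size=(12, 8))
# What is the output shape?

Input shape: (23, 362, 56, 75)
Output shape: (23, 362, 12, 8)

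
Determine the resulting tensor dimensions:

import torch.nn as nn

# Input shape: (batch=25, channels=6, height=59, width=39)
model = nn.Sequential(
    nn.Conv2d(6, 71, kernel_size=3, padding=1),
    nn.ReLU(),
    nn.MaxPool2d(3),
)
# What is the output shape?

Input shape: (25, 6, 59, 39)
  -> after Conv2d: (25, 71, 59, 39)
  -> after ReLU: (25, 71, 59, 39)
Output shape: (25, 71, 19, 13)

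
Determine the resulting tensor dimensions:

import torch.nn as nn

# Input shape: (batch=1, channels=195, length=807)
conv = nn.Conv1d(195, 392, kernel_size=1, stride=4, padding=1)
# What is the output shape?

Input shape: (1, 195, 807)
Output shape: (1, 392, 203)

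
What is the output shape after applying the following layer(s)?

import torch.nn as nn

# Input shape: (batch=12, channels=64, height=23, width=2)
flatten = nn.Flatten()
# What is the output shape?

Input shape: (12, 64, 23, 2)
Output shape: (12, 2944)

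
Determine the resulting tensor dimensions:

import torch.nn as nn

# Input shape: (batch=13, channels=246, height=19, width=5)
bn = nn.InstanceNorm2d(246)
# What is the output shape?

Input shape: (13, 246, 19, 5)
Output shape: (13, 246, 19, 5)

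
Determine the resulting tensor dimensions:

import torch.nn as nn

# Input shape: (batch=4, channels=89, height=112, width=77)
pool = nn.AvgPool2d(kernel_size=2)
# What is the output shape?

Input shape: (4, 89, 112, 77)
Output shape: (4, 89, 56, 38)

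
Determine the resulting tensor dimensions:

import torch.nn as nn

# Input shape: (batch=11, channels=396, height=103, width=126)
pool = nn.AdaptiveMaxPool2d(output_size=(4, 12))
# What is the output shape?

Input shape: (11, 396, 103, 126)
Output shape: (11, 396, 4, 12)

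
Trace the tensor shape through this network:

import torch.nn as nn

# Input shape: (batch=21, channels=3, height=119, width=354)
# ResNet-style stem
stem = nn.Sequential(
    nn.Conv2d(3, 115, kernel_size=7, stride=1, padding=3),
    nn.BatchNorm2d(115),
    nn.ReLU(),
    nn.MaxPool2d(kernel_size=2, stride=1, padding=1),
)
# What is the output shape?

Input shape: (21, 3, 119, 354)
  -> after Conv2d 7x7 stride=1: (21, 115, 119, 354)
Output shape: (21, 115, 120, 355)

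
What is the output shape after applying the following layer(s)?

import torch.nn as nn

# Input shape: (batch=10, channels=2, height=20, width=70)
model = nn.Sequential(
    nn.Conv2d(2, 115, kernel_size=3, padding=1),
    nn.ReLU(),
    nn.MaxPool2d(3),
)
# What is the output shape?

Input shape: (10, 2, 20, 70)
  -> after Conv2d: (10, 115, 20, 70)
  -> after ReLU: (10, 115, 20, 70)
Output shape: (10, 115, 6, 23)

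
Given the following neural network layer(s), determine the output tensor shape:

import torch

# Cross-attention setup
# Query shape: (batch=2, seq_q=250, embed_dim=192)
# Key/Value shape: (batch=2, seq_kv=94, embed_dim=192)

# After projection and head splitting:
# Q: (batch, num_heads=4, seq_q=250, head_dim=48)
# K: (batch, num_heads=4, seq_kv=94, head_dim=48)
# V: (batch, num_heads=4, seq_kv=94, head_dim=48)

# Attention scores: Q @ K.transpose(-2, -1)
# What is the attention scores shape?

Input shape: (2, 250, 192)
Output shape: (2, 4, 250, 94)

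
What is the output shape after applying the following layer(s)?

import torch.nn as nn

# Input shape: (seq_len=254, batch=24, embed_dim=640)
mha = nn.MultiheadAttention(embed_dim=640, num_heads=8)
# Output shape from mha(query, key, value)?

Input shape: (254, 24, 640)
Output shape: (254, 24, 640)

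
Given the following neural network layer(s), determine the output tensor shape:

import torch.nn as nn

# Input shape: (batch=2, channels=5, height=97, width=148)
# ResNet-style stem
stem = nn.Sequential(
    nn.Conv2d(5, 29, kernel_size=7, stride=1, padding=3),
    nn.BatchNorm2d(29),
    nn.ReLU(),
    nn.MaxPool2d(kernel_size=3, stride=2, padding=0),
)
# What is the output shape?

Input shape: (2, 5, 97, 148)
  -> after Conv2d 7x7 stride=1: (2, 29, 97, 148)
Output shape: (2, 29, 48, 73)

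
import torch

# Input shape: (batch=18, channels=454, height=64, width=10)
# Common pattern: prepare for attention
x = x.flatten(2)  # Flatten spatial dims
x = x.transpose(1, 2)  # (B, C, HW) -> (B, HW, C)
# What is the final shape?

Input shape: (18, 454, 64, 10)
  -> after flatten(2): (18, 454, 640)
Output shape: (18, 640, 454)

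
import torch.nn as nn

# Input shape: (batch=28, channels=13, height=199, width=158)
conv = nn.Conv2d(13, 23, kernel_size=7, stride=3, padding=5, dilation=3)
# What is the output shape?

Input shape: (28, 13, 199, 158)
Output shape: (28, 23, 64, 50)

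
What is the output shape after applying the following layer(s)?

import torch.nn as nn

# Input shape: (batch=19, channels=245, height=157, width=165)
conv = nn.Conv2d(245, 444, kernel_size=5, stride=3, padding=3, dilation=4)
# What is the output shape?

Input shape: (19, 245, 157, 165)
Output shape: (19, 444, 49, 52)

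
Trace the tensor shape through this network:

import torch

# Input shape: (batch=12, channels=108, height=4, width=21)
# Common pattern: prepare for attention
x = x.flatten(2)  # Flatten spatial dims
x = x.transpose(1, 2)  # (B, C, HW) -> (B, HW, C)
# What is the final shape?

Input shape: (12, 108, 4, 21)
  -> after flatten(2): (12, 108, 84)
Output shape: (12, 84, 108)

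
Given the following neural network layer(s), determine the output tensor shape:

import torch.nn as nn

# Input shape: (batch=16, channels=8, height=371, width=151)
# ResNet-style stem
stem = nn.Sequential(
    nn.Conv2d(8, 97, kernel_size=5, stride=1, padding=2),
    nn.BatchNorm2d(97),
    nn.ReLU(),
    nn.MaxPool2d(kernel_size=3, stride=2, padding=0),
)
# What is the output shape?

Input shape: (16, 8, 371, 151)
  -> after Conv2d 5x5 stride=1: (16, 97, 371, 151)
Output shape: (16, 97, 185, 75)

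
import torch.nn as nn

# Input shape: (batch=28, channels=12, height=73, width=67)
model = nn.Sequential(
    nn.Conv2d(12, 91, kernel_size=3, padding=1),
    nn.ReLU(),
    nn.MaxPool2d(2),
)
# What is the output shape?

Input shape: (28, 12, 73, 67)
  -> after Conv2d: (28, 91, 73, 67)
  -> after ReLU: (28, 91, 73, 67)
Output shape: (28, 91, 36, 33)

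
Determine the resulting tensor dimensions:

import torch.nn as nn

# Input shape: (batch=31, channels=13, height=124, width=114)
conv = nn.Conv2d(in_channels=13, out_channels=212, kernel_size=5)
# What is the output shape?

Input shape: (31, 13, 124, 114)
Output shape: (31, 212, 120, 110)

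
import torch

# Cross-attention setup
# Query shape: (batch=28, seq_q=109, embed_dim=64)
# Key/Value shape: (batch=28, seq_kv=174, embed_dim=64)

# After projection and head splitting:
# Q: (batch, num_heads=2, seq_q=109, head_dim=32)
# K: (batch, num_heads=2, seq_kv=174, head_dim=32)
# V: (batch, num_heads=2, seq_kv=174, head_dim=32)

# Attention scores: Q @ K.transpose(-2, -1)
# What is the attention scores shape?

Input shape: (28, 109, 64)
Output shape: (28, 2, 109, 174)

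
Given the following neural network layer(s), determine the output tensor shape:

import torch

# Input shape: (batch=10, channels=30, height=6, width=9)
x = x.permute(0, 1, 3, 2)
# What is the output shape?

Input shape: (10, 30, 6, 9)
Output shape: (10, 30, 9, 6)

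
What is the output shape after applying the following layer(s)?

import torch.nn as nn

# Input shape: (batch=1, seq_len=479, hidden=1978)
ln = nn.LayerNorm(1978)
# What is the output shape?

Input shape: (1, 479, 1978)
Output shape: (1, 479, 1978)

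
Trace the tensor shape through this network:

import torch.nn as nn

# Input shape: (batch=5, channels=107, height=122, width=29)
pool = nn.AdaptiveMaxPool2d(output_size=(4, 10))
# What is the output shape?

Input shape: (5, 107, 122, 29)
Output shape: (5, 107, 4, 10)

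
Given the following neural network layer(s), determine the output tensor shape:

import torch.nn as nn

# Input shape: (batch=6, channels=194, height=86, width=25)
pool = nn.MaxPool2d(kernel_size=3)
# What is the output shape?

Input shape: (6, 194, 86, 25)
Output shape: (6, 194, 28, 8)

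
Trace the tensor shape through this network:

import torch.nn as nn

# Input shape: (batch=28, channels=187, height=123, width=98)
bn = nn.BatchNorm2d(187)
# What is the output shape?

Input shape: (28, 187, 123, 98)
Output shape: (28, 187, 123, 98)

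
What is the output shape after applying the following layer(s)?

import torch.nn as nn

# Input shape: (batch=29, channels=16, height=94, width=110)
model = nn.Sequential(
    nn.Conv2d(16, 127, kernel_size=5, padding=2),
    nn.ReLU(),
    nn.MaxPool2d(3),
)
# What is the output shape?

Input shape: (29, 16, 94, 110)
  -> after Conv2d: (29, 127, 94, 110)
  -> after ReLU: (29, 127, 94, 110)
Output shape: (29, 127, 31, 36)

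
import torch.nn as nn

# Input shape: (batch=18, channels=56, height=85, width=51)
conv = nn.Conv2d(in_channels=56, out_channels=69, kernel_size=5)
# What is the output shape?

Input shape: (18, 56, 85, 51)
Output shape: (18, 69, 81, 47)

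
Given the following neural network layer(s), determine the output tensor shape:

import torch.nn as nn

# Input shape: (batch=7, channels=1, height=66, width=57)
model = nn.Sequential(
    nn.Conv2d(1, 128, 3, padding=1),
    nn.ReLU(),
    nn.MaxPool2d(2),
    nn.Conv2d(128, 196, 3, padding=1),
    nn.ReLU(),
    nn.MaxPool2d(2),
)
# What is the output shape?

Input shape: (7, 1, 66, 57)
  -> after first Conv2d: (7, 128, 66, 57)
  -> after first MaxPool2d: (7, 128, 33, 28)
  -> after second Conv2d: (7, 196, 33, 28)
Output shape: (7, 196, 16, 14)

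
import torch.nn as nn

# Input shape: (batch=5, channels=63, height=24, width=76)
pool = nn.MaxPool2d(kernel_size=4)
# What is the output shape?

Input shape: (5, 63, 24, 76)
Output shape: (5, 63, 6, 19)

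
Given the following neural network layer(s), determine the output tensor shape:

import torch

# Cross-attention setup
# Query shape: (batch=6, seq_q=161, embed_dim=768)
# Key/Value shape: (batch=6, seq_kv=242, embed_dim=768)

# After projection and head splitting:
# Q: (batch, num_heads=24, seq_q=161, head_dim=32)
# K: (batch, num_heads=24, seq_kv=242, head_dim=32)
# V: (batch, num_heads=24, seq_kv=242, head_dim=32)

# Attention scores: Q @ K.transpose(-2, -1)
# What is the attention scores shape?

Input shape: (6, 161, 768)
Output shape: (6, 24, 161, 242)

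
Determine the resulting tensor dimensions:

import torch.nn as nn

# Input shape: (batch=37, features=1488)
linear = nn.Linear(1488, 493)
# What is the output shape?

Input shape: (37, 1488)
Output shape: (37, 493)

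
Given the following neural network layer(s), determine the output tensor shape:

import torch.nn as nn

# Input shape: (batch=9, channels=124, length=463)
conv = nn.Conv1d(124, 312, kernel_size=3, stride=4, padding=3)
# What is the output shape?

Input shape: (9, 124, 463)
Output shape: (9, 312, 117)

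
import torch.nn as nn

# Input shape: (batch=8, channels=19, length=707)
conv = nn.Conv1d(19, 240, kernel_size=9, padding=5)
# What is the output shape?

Input shape: (8, 19, 707)
Output shape: (8, 240, 709)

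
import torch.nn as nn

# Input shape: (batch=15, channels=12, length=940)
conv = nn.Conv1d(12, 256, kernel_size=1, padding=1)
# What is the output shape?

Input shape: (15, 12, 940)
Output shape: (15, 256, 942)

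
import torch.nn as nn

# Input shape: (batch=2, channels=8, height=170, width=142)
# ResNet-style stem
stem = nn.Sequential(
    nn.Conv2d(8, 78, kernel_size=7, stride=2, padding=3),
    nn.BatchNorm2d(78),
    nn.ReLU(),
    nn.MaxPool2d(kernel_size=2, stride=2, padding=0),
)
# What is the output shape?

Input shape: (2, 8, 170, 142)
  -> after Conv2d 7x7 stride=2: (2, 78, 85, 71)
Output shape: (2, 78, 42, 35)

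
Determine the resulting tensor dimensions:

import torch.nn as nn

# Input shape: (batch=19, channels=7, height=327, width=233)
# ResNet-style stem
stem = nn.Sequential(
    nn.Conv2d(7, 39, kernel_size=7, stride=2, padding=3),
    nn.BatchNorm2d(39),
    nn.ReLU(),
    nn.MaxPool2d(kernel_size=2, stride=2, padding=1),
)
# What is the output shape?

Input shape: (19, 7, 327, 233)
  -> after Conv2d 7x7 stride=2: (19, 39, 164, 117)
Output shape: (19, 39, 83, 59)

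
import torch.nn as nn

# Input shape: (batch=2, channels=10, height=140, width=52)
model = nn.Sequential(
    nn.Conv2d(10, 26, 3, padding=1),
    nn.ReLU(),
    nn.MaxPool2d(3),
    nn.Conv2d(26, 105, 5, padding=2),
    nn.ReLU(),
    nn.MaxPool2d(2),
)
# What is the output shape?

Input shape: (2, 10, 140, 52)
  -> after first Conv2d: (2, 26, 140, 52)
  -> after first MaxPool2d: (2, 26, 46, 17)
  -> after second Conv2d: (2, 105, 46, 17)
Output shape: (2, 105, 23, 8)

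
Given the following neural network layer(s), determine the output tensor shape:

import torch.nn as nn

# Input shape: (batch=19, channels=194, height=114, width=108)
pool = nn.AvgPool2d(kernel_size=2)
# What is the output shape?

Input shape: (19, 194, 114, 108)
Output shape: (19, 194, 57, 54)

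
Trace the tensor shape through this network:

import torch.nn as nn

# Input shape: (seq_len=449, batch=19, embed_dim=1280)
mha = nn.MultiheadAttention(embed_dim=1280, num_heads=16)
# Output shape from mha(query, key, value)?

Input shape: (449, 19, 1280)
Output shape: (449, 19, 1280)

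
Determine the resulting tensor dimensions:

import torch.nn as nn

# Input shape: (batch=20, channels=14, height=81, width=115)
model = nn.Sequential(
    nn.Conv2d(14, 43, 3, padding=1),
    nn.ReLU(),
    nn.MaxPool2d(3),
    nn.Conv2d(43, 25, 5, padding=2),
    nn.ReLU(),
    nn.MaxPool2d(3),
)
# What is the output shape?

Input shape: (20, 14, 81, 115)
  -> after first Conv2d: (20, 43, 81, 115)
  -> after first MaxPool2d: (20, 43, 27, 38)
  -> after second Conv2d: (20, 25, 27, 38)
Output shape: (20, 25, 9, 12)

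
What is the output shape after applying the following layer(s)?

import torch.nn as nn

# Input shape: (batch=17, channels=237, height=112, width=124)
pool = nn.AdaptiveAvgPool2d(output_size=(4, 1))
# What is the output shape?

Input shape: (17, 237, 112, 124)
Output shape: (17, 237, 4, 1)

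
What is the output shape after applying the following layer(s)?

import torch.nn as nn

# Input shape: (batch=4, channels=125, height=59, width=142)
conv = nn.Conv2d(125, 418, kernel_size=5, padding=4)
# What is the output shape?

Input shape: (4, 125, 59, 142)
Output shape: (4, 418, 63, 146)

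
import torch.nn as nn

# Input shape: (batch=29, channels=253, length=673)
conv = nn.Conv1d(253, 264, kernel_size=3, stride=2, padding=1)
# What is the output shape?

Input shape: (29, 253, 673)
Output shape: (29, 264, 337)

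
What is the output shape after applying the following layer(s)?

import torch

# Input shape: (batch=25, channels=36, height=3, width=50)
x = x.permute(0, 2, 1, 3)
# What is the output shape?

Input shape: (25, 36, 3, 50)
Output shape: (25, 3, 36, 50)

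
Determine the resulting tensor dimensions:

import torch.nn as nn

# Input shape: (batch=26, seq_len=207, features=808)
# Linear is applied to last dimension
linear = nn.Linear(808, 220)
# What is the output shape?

Input shape: (26, 207, 808)
Output shape: (26, 207, 220)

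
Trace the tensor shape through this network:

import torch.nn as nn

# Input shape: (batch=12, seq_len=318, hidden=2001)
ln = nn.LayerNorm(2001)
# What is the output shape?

Input shape: (12, 318, 2001)
Output shape: (12, 318, 2001)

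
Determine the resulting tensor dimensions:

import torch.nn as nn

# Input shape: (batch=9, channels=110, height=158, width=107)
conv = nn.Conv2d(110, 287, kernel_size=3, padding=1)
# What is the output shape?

Input shape: (9, 110, 158, 107)
Output shape: (9, 287, 158, 107)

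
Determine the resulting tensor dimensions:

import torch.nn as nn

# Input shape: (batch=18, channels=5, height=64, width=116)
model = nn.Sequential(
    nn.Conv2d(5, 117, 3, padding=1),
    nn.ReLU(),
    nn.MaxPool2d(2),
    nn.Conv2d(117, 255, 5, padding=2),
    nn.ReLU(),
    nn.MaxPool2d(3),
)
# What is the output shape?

Input shape: (18, 5, 64, 116)
  -> after first Conv2d: (18, 117, 64, 116)
  -> after first MaxPool2d: (18, 117, 32, 58)
  -> after second Conv2d: (18, 255, 32, 58)
Output shape: (18, 255, 10, 19)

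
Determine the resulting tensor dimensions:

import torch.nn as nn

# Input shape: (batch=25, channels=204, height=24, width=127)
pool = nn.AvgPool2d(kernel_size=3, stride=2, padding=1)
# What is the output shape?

Input shape: (25, 204, 24, 127)
Output shape: (25, 204, 12, 64)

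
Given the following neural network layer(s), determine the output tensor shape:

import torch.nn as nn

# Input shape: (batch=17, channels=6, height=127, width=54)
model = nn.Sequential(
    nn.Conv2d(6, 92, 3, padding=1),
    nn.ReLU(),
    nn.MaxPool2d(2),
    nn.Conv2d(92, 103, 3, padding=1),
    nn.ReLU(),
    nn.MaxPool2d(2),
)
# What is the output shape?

Input shape: (17, 6, 127, 54)
  -> after first Conv2d: (17, 92, 127, 54)
  -> after first MaxPool2d: (17, 92, 63, 27)
  -> after second Conv2d: (17, 103, 63, 27)
Output shape: (17, 103, 31, 13)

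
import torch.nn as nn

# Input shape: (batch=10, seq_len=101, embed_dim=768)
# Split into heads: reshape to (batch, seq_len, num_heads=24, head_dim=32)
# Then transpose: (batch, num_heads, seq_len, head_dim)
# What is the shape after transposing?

Input shape: (10, 101, 768)
  -> after reshape: (10, 101, 24, 32)
Output shape: (10, 24, 101, 32)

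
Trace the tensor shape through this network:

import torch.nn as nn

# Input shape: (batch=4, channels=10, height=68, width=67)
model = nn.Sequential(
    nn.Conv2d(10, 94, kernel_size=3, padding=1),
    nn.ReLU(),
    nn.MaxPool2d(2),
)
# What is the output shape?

Input shape: (4, 10, 68, 67)
  -> after Conv2d: (4, 94, 68, 67)
  -> after ReLU: (4, 94, 68, 67)
Output shape: (4, 94, 34, 33)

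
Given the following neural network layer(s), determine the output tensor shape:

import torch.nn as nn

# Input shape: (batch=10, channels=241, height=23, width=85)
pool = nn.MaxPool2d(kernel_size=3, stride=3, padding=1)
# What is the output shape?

Input shape: (10, 241, 23, 85)
Output shape: (10, 241, 8, 29)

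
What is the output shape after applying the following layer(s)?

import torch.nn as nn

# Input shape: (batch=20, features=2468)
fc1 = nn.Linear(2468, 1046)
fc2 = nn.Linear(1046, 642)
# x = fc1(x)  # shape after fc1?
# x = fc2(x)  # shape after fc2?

Input shape: (20, 2468)
  -> after fc1: (20, 1046)
Output shape: (20, 642)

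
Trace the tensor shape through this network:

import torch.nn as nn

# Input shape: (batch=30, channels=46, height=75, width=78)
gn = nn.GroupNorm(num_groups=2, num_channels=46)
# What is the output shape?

Input shape: (30, 46, 75, 78)
Output shape: (30, 46, 75, 78)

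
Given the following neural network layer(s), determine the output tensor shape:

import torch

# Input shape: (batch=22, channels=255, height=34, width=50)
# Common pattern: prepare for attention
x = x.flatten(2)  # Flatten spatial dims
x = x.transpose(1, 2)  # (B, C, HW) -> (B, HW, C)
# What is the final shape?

Input shape: (22, 255, 34, 50)
  -> after flatten(2): (22, 255, 1700)
Output shape: (22, 1700, 255)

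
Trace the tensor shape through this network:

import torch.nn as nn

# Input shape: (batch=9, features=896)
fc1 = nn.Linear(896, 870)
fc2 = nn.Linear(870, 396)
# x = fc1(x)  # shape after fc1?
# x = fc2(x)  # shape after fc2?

Input shape: (9, 896)
  -> after fc1: (9, 870)
Output shape: (9, 396)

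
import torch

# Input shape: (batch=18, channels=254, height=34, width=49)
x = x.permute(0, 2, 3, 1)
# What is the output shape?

Input shape: (18, 254, 34, 49)
Output shape: (18, 34, 49, 254)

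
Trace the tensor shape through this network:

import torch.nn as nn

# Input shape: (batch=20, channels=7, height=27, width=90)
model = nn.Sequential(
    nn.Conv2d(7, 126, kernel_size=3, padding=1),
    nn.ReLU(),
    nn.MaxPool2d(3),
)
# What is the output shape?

Input shape: (20, 7, 27, 90)
  -> after Conv2d: (20, 126, 27, 90)
  -> after ReLU: (20, 126, 27, 90)
Output shape: (20, 126, 9, 30)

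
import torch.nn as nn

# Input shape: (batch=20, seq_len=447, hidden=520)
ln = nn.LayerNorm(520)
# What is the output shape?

Input shape: (20, 447, 520)
Output shape: (20, 447, 520)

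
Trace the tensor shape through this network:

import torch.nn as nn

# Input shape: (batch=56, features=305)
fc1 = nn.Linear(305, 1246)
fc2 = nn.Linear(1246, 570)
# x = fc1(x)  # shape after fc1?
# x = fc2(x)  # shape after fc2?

Input shape: (56, 305)
  -> after fc1: (56, 1246)
Output shape: (56, 570)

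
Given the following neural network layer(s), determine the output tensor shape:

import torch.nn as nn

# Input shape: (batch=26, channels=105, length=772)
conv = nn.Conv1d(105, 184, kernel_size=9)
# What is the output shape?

Input shape: (26, 105, 772)
Output shape: (26, 184, 764)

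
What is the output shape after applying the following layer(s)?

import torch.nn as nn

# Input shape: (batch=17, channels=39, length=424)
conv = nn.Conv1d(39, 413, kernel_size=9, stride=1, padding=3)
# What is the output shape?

Input shape: (17, 39, 424)
Output shape: (17, 413, 422)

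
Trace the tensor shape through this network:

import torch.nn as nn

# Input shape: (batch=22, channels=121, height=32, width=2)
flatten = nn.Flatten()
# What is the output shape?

Input shape: (22, 121, 32, 2)
Output shape: (22, 7744)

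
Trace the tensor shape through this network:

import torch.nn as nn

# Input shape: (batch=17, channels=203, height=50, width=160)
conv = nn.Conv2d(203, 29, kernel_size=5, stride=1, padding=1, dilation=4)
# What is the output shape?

Input shape: (17, 203, 50, 160)
Output shape: (17, 29, 36, 146)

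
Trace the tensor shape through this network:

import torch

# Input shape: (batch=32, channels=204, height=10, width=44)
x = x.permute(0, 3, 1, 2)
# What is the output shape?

Input shape: (32, 204, 10, 44)
Output shape: (32, 44, 204, 10)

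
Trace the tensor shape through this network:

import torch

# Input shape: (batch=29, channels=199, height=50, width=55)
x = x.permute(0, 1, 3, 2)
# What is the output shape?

Input shape: (29, 199, 50, 55)
Output shape: (29, 199, 55, 50)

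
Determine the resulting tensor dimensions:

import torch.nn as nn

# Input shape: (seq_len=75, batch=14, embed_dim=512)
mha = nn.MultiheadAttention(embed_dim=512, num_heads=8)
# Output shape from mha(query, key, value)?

Input shape: (75, 14, 512)
Output shape: (75, 14, 512)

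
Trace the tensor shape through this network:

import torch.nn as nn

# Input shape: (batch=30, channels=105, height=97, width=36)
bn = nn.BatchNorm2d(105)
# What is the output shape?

Input shape: (30, 105, 97, 36)
Output shape: (30, 105, 97, 36)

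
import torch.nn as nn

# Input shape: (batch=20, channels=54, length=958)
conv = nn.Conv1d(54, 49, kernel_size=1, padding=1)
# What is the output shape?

Input shape: (20, 54, 958)
Output shape: (20, 49, 960)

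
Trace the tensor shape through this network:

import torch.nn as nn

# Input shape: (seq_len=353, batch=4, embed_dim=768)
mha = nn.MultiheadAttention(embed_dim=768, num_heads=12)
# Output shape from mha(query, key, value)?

Input shape: (353, 4, 768)
Output shape: (353, 4, 768)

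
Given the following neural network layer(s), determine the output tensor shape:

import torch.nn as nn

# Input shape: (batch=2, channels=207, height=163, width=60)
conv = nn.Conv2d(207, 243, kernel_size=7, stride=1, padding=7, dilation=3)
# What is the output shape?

Input shape: (2, 207, 163, 60)
Output shape: (2, 243, 159, 56)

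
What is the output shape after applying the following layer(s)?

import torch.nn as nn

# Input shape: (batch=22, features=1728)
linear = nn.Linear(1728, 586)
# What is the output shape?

Input shape: (22, 1728)
Output shape: (22, 586)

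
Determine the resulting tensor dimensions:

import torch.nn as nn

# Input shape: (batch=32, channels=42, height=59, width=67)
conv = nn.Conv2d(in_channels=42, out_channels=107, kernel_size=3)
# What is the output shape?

Input shape: (32, 42, 59, 67)
Output shape: (32, 107, 57, 65)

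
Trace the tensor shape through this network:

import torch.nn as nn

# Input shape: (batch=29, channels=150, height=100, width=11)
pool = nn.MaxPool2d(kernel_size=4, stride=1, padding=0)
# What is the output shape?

Input shape: (29, 150, 100, 11)
Output shape: (29, 150, 97, 8)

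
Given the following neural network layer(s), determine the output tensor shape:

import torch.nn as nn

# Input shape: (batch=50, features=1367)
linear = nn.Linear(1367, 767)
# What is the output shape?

Input shape: (50, 1367)
Output shape: (50, 767)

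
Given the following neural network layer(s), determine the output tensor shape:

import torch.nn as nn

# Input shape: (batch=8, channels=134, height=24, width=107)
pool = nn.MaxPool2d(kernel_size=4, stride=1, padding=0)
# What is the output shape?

Input shape: (8, 134, 24, 107)
Output shape: (8, 134, 21, 104)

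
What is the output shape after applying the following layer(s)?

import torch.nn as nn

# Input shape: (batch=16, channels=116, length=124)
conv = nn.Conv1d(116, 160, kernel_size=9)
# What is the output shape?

Input shape: (16, 116, 124)
Output shape: (16, 160, 116)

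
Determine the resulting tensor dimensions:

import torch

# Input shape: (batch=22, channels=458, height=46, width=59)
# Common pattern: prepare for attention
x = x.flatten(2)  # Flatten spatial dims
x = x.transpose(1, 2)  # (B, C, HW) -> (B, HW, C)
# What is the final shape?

Input shape: (22, 458, 46, 59)
  -> after flatten(2): (22, 458, 2714)
Output shape: (22, 2714, 458)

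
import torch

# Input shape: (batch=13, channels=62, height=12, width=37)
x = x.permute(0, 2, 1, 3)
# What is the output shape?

Input shape: (13, 62, 12, 37)
Output shape: (13, 12, 62, 37)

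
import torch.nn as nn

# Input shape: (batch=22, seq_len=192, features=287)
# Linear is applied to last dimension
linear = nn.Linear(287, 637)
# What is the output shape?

Input shape: (22, 192, 287)
Output shape: (22, 192, 637)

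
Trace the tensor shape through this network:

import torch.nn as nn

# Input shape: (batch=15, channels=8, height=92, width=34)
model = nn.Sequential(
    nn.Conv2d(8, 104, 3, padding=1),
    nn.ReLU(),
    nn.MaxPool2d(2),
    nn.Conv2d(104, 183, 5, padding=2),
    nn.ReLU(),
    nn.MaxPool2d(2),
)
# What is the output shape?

Input shape: (15, 8, 92, 34)
  -> after first Conv2d: (15, 104, 92, 34)
  -> after first MaxPool2d: (15, 104, 46, 17)
  -> after second Conv2d: (15, 183, 46, 17)
Output shape: (15, 183, 23, 8)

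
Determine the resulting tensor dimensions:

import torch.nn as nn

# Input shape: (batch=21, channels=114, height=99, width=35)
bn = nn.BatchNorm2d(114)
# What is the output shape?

Input shape: (21, 114, 99, 35)
Output shape: (21, 114, 99, 35)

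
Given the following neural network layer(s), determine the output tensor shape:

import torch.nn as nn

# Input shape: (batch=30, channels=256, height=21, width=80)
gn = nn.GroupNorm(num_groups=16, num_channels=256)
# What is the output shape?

Input shape: (30, 256, 21, 80)
Output shape: (30, 256, 21, 80)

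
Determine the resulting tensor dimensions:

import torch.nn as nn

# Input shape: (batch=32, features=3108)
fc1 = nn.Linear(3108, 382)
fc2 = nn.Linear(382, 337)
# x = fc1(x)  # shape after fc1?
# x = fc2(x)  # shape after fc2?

Input shape: (32, 3108)
  -> after fc1: (32, 382)
Output shape: (32, 337)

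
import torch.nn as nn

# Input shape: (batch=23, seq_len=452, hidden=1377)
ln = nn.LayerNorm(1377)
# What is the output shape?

Input shape: (23, 452, 1377)
Output shape: (23, 452, 1377)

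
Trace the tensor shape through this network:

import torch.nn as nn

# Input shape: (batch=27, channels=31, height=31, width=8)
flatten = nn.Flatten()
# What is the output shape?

Input shape: (27, 31, 31, 8)
Output shape: (27, 7688)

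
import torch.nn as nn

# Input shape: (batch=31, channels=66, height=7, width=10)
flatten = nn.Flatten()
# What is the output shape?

Input shape: (31, 66, 7, 10)
Output shape: (31, 4620)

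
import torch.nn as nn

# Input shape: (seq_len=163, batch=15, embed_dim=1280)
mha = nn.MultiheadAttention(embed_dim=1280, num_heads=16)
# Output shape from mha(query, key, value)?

Input shape: (163, 15, 1280)
Output shape: (163, 15, 1280)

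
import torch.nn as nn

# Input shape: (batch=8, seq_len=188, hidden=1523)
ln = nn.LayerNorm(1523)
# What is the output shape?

Input shape: (8, 188, 1523)
Output shape: (8, 188, 1523)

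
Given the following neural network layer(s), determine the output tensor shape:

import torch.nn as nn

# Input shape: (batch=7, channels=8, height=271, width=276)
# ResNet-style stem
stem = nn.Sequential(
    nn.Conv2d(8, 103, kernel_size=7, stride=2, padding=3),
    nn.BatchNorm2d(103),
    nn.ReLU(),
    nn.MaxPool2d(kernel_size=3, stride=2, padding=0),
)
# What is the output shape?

Input shape: (7, 8, 271, 276)
  -> after Conv2d 7x7 stride=2: (7, 103, 136, 138)
Output shape: (7, 103, 67, 68)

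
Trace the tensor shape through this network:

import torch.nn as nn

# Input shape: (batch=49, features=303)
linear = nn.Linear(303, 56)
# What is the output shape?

Input shape: (49, 303)
Output shape: (49, 56)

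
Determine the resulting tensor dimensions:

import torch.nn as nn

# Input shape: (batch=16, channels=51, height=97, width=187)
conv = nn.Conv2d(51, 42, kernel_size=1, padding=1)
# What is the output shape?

Input shape: (16, 51, 97, 187)
Output shape: (16, 42, 99, 189)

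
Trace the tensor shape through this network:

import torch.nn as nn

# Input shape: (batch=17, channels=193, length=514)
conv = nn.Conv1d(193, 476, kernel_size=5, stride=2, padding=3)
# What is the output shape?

Input shape: (17, 193, 514)
Output shape: (17, 476, 258)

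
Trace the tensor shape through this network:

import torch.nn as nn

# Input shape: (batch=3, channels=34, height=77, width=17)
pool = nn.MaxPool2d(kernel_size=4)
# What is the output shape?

Input shape: (3, 34, 77, 17)
Output shape: (3, 34, 19, 4)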